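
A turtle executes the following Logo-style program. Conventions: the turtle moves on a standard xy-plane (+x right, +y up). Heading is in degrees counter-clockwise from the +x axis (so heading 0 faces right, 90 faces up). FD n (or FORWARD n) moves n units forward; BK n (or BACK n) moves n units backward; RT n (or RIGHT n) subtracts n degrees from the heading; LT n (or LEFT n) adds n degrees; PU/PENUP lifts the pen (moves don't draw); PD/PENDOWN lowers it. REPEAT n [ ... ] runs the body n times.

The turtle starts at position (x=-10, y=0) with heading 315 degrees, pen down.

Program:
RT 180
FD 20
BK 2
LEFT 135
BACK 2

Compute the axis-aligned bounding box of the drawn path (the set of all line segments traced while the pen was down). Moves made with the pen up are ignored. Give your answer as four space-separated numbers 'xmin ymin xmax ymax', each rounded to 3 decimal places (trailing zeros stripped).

Executing turtle program step by step:
Start: pos=(-10,0), heading=315, pen down
RT 180: heading 315 -> 135
FD 20: (-10,0) -> (-24.142,14.142) [heading=135, draw]
BK 2: (-24.142,14.142) -> (-22.728,12.728) [heading=135, draw]
LT 135: heading 135 -> 270
BK 2: (-22.728,12.728) -> (-22.728,14.728) [heading=270, draw]
Final: pos=(-22.728,14.728), heading=270, 3 segment(s) drawn

Segment endpoints: x in {-24.142, -22.728, -10}, y in {0, 12.728, 14.142, 14.728}
xmin=-24.142, ymin=0, xmax=-10, ymax=14.728

Answer: -24.142 0 -10 14.728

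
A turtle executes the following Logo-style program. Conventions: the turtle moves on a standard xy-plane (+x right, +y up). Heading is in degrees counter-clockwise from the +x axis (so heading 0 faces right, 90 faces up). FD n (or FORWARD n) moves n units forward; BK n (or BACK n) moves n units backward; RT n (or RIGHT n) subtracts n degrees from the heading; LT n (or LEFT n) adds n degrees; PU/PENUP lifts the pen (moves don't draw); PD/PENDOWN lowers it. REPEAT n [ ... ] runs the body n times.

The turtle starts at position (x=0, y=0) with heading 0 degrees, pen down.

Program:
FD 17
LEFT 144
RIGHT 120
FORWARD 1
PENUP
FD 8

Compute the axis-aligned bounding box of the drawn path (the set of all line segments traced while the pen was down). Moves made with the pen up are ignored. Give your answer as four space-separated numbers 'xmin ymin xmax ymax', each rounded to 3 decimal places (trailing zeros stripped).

Executing turtle program step by step:
Start: pos=(0,0), heading=0, pen down
FD 17: (0,0) -> (17,0) [heading=0, draw]
LT 144: heading 0 -> 144
RT 120: heading 144 -> 24
FD 1: (17,0) -> (17.914,0.407) [heading=24, draw]
PU: pen up
FD 8: (17.914,0.407) -> (25.222,3.661) [heading=24, move]
Final: pos=(25.222,3.661), heading=24, 2 segment(s) drawn

Segment endpoints: x in {0, 17, 17.914}, y in {0, 0.407}
xmin=0, ymin=0, xmax=17.914, ymax=0.407

Answer: 0 0 17.914 0.407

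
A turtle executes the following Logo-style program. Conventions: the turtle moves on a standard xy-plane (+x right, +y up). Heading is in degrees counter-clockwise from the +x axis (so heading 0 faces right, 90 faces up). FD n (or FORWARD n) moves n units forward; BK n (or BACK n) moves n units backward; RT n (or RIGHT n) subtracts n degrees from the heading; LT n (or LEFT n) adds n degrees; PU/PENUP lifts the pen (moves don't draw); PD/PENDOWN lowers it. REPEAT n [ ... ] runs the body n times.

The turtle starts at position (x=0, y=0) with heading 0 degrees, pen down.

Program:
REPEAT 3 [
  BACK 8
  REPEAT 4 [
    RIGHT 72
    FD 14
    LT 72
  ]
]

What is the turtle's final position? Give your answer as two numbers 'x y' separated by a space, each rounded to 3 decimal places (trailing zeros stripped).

Answer: 27.915 -159.777

Derivation:
Executing turtle program step by step:
Start: pos=(0,0), heading=0, pen down
REPEAT 3 [
  -- iteration 1/3 --
  BK 8: (0,0) -> (-8,0) [heading=0, draw]
  REPEAT 4 [
    -- iteration 1/4 --
    RT 72: heading 0 -> 288
    FD 14: (-8,0) -> (-3.674,-13.315) [heading=288, draw]
    LT 72: heading 288 -> 0
    -- iteration 2/4 --
    RT 72: heading 0 -> 288
    FD 14: (-3.674,-13.315) -> (0.652,-26.63) [heading=288, draw]
    LT 72: heading 288 -> 0
    -- iteration 3/4 --
    RT 72: heading 0 -> 288
    FD 14: (0.652,-26.63) -> (4.979,-39.944) [heading=288, draw]
    LT 72: heading 288 -> 0
    -- iteration 4/4 --
    RT 72: heading 0 -> 288
    FD 14: (4.979,-39.944) -> (9.305,-53.259) [heading=288, draw]
    LT 72: heading 288 -> 0
  ]
  -- iteration 2/3 --
  BK 8: (9.305,-53.259) -> (1.305,-53.259) [heading=0, draw]
  REPEAT 4 [
    -- iteration 1/4 --
    RT 72: heading 0 -> 288
    FD 14: (1.305,-53.259) -> (5.631,-66.574) [heading=288, draw]
    LT 72: heading 288 -> 0
    -- iteration 2/4 --
    RT 72: heading 0 -> 288
    FD 14: (5.631,-66.574) -> (9.957,-79.889) [heading=288, draw]
    LT 72: heading 288 -> 0
    -- iteration 3/4 --
    RT 72: heading 0 -> 288
    FD 14: (9.957,-79.889) -> (14.284,-93.204) [heading=288, draw]
    LT 72: heading 288 -> 0
    -- iteration 4/4 --
    RT 72: heading 0 -> 288
    FD 14: (14.284,-93.204) -> (18.61,-106.518) [heading=288, draw]
    LT 72: heading 288 -> 0
  ]
  -- iteration 3/3 --
  BK 8: (18.61,-106.518) -> (10.61,-106.518) [heading=0, draw]
  REPEAT 4 [
    -- iteration 1/4 --
    RT 72: heading 0 -> 288
    FD 14: (10.61,-106.518) -> (14.936,-119.833) [heading=288, draw]
    LT 72: heading 288 -> 0
    -- iteration 2/4 --
    RT 72: heading 0 -> 288
    FD 14: (14.936,-119.833) -> (19.262,-133.148) [heading=288, draw]
    LT 72: heading 288 -> 0
    -- iteration 3/4 --
    RT 72: heading 0 -> 288
    FD 14: (19.262,-133.148) -> (23.589,-146.463) [heading=288, draw]
    LT 72: heading 288 -> 0
    -- iteration 4/4 --
    RT 72: heading 0 -> 288
    FD 14: (23.589,-146.463) -> (27.915,-159.777) [heading=288, draw]
    LT 72: heading 288 -> 0
  ]
]
Final: pos=(27.915,-159.777), heading=0, 15 segment(s) drawn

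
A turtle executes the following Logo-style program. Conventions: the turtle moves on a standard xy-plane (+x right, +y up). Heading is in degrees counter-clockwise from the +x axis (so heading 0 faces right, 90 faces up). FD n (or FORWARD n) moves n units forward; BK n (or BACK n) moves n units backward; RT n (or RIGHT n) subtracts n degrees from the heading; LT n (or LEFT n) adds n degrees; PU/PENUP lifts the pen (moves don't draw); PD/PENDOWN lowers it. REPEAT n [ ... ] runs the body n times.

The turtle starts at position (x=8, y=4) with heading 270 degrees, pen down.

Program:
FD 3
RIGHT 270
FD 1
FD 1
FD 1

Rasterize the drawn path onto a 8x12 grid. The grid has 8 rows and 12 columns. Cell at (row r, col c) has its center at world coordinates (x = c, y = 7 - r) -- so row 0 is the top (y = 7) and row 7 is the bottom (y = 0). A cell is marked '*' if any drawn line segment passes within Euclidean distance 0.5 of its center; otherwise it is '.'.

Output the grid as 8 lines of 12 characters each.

Segment 0: (8,4) -> (8,1)
Segment 1: (8,1) -> (9,1)
Segment 2: (9,1) -> (10,1)
Segment 3: (10,1) -> (11,1)

Answer: ............
............
............
........*...
........*...
........*...
........****
............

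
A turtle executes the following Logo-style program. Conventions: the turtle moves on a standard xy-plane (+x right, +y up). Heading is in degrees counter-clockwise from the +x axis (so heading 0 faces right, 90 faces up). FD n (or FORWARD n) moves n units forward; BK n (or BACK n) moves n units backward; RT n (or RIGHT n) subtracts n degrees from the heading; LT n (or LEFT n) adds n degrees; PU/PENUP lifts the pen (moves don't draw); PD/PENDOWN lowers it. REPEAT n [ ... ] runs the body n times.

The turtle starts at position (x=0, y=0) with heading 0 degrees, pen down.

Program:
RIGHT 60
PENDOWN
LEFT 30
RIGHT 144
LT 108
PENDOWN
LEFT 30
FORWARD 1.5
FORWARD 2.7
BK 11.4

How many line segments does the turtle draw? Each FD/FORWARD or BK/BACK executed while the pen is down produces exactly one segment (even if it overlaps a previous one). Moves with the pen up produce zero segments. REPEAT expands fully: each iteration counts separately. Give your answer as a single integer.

Executing turtle program step by step:
Start: pos=(0,0), heading=0, pen down
RT 60: heading 0 -> 300
PD: pen down
LT 30: heading 300 -> 330
RT 144: heading 330 -> 186
LT 108: heading 186 -> 294
PD: pen down
LT 30: heading 294 -> 324
FD 1.5: (0,0) -> (1.214,-0.882) [heading=324, draw]
FD 2.7: (1.214,-0.882) -> (3.398,-2.469) [heading=324, draw]
BK 11.4: (3.398,-2.469) -> (-5.825,4.232) [heading=324, draw]
Final: pos=(-5.825,4.232), heading=324, 3 segment(s) drawn
Segments drawn: 3

Answer: 3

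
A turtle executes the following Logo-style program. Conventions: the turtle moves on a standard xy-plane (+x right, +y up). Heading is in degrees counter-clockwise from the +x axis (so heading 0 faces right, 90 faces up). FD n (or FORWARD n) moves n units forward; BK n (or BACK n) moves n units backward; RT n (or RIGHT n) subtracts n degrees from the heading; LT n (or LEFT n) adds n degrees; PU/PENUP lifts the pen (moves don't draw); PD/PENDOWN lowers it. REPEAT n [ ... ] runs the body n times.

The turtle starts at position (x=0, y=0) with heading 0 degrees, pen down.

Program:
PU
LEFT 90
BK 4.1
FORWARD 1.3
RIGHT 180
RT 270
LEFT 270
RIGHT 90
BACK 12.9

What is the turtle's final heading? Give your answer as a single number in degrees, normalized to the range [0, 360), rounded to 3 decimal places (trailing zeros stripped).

Executing turtle program step by step:
Start: pos=(0,0), heading=0, pen down
PU: pen up
LT 90: heading 0 -> 90
BK 4.1: (0,0) -> (0,-4.1) [heading=90, move]
FD 1.3: (0,-4.1) -> (0,-2.8) [heading=90, move]
RT 180: heading 90 -> 270
RT 270: heading 270 -> 0
LT 270: heading 0 -> 270
RT 90: heading 270 -> 180
BK 12.9: (0,-2.8) -> (12.9,-2.8) [heading=180, move]
Final: pos=(12.9,-2.8), heading=180, 0 segment(s) drawn

Answer: 180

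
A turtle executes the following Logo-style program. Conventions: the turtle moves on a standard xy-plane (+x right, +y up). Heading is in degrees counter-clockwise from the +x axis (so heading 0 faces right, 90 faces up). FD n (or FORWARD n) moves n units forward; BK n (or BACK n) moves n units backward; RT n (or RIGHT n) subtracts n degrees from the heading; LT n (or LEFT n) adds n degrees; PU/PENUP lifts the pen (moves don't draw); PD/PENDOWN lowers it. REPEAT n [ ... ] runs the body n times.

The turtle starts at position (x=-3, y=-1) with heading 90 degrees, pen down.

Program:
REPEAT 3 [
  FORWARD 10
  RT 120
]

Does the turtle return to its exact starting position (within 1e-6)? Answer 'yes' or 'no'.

Answer: yes

Derivation:
Executing turtle program step by step:
Start: pos=(-3,-1), heading=90, pen down
REPEAT 3 [
  -- iteration 1/3 --
  FD 10: (-3,-1) -> (-3,9) [heading=90, draw]
  RT 120: heading 90 -> 330
  -- iteration 2/3 --
  FD 10: (-3,9) -> (5.66,4) [heading=330, draw]
  RT 120: heading 330 -> 210
  -- iteration 3/3 --
  FD 10: (5.66,4) -> (-3,-1) [heading=210, draw]
  RT 120: heading 210 -> 90
]
Final: pos=(-3,-1), heading=90, 3 segment(s) drawn

Start position: (-3, -1)
Final position: (-3, -1)
Distance = 0; < 1e-6 -> CLOSED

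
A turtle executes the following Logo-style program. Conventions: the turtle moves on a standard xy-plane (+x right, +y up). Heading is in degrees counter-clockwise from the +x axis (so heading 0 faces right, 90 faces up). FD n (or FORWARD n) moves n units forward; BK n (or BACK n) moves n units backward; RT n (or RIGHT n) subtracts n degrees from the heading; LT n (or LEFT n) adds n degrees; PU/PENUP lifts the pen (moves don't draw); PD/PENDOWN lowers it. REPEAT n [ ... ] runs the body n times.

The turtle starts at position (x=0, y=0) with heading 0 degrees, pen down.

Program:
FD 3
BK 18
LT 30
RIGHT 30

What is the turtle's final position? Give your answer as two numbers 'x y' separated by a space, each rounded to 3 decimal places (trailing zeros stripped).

Executing turtle program step by step:
Start: pos=(0,0), heading=0, pen down
FD 3: (0,0) -> (3,0) [heading=0, draw]
BK 18: (3,0) -> (-15,0) [heading=0, draw]
LT 30: heading 0 -> 30
RT 30: heading 30 -> 0
Final: pos=(-15,0), heading=0, 2 segment(s) drawn

Answer: -15 0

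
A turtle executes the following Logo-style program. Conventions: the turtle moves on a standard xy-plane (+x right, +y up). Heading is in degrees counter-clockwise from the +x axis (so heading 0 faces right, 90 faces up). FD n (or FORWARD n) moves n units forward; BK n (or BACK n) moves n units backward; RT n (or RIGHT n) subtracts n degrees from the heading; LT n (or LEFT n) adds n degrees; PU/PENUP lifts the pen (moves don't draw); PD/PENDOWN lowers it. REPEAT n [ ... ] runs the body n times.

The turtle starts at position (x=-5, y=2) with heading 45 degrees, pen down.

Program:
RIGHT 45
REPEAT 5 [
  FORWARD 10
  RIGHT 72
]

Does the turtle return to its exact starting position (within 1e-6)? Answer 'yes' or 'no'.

Answer: yes

Derivation:
Executing turtle program step by step:
Start: pos=(-5,2), heading=45, pen down
RT 45: heading 45 -> 0
REPEAT 5 [
  -- iteration 1/5 --
  FD 10: (-5,2) -> (5,2) [heading=0, draw]
  RT 72: heading 0 -> 288
  -- iteration 2/5 --
  FD 10: (5,2) -> (8.09,-7.511) [heading=288, draw]
  RT 72: heading 288 -> 216
  -- iteration 3/5 --
  FD 10: (8.09,-7.511) -> (0,-13.388) [heading=216, draw]
  RT 72: heading 216 -> 144
  -- iteration 4/5 --
  FD 10: (0,-13.388) -> (-8.09,-7.511) [heading=144, draw]
  RT 72: heading 144 -> 72
  -- iteration 5/5 --
  FD 10: (-8.09,-7.511) -> (-5,2) [heading=72, draw]
  RT 72: heading 72 -> 0
]
Final: pos=(-5,2), heading=0, 5 segment(s) drawn

Start position: (-5, 2)
Final position: (-5, 2)
Distance = 0; < 1e-6 -> CLOSED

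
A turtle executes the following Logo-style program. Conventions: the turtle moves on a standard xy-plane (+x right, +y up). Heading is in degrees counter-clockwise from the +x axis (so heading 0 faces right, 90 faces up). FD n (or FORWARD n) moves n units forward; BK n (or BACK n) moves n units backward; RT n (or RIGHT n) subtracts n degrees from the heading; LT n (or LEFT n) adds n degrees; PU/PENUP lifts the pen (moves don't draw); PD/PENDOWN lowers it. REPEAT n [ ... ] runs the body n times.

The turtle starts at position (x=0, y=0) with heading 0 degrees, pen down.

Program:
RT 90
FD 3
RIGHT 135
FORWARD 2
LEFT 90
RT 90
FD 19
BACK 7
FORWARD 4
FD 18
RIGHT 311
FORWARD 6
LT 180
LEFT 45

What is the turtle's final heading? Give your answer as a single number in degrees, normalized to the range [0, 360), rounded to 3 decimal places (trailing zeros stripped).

Answer: 49

Derivation:
Executing turtle program step by step:
Start: pos=(0,0), heading=0, pen down
RT 90: heading 0 -> 270
FD 3: (0,0) -> (0,-3) [heading=270, draw]
RT 135: heading 270 -> 135
FD 2: (0,-3) -> (-1.414,-1.586) [heading=135, draw]
LT 90: heading 135 -> 225
RT 90: heading 225 -> 135
FD 19: (-1.414,-1.586) -> (-14.849,11.849) [heading=135, draw]
BK 7: (-14.849,11.849) -> (-9.899,6.899) [heading=135, draw]
FD 4: (-9.899,6.899) -> (-12.728,9.728) [heading=135, draw]
FD 18: (-12.728,9.728) -> (-25.456,22.456) [heading=135, draw]
RT 311: heading 135 -> 184
FD 6: (-25.456,22.456) -> (-31.441,22.037) [heading=184, draw]
LT 180: heading 184 -> 4
LT 45: heading 4 -> 49
Final: pos=(-31.441,22.037), heading=49, 7 segment(s) drawn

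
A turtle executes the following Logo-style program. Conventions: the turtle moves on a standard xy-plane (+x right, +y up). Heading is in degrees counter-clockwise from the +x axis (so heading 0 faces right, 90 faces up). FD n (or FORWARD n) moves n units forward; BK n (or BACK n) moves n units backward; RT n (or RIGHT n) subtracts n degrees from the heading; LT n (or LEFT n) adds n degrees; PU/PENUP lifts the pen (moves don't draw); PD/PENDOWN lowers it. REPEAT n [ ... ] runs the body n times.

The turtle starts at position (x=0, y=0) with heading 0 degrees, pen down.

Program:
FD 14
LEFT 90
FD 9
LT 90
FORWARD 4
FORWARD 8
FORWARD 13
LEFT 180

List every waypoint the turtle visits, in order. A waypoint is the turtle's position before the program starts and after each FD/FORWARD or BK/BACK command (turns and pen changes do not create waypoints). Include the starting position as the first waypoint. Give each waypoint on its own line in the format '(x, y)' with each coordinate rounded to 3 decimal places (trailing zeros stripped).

Executing turtle program step by step:
Start: pos=(0,0), heading=0, pen down
FD 14: (0,0) -> (14,0) [heading=0, draw]
LT 90: heading 0 -> 90
FD 9: (14,0) -> (14,9) [heading=90, draw]
LT 90: heading 90 -> 180
FD 4: (14,9) -> (10,9) [heading=180, draw]
FD 8: (10,9) -> (2,9) [heading=180, draw]
FD 13: (2,9) -> (-11,9) [heading=180, draw]
LT 180: heading 180 -> 0
Final: pos=(-11,9), heading=0, 5 segment(s) drawn
Waypoints (6 total):
(0, 0)
(14, 0)
(14, 9)
(10, 9)
(2, 9)
(-11, 9)

Answer: (0, 0)
(14, 0)
(14, 9)
(10, 9)
(2, 9)
(-11, 9)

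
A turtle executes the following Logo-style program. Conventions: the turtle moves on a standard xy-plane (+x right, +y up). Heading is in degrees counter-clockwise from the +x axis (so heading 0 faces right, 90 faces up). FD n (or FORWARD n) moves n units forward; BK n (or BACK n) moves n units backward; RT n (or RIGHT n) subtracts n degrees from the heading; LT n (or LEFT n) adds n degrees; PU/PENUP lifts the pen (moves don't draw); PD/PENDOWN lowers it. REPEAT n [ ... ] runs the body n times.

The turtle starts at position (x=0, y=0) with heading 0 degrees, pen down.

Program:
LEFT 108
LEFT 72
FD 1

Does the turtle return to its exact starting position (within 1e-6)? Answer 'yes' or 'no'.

Executing turtle program step by step:
Start: pos=(0,0), heading=0, pen down
LT 108: heading 0 -> 108
LT 72: heading 108 -> 180
FD 1: (0,0) -> (-1,0) [heading=180, draw]
Final: pos=(-1,0), heading=180, 1 segment(s) drawn

Start position: (0, 0)
Final position: (-1, 0)
Distance = 1; >= 1e-6 -> NOT closed

Answer: no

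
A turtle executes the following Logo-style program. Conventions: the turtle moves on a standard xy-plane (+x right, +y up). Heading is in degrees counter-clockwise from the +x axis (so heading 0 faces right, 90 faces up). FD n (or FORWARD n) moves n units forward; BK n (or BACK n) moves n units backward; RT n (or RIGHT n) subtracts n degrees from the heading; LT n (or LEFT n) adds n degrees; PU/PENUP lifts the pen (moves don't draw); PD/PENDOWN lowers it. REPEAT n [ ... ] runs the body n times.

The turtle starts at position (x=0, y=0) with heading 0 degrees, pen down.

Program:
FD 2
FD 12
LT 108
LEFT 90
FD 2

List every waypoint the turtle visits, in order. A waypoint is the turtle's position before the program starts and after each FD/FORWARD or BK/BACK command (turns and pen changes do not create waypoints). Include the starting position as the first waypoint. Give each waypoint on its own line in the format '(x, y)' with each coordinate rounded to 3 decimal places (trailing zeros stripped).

Answer: (0, 0)
(2, 0)
(14, 0)
(12.098, -0.618)

Derivation:
Executing turtle program step by step:
Start: pos=(0,0), heading=0, pen down
FD 2: (0,0) -> (2,0) [heading=0, draw]
FD 12: (2,0) -> (14,0) [heading=0, draw]
LT 108: heading 0 -> 108
LT 90: heading 108 -> 198
FD 2: (14,0) -> (12.098,-0.618) [heading=198, draw]
Final: pos=(12.098,-0.618), heading=198, 3 segment(s) drawn
Waypoints (4 total):
(0, 0)
(2, 0)
(14, 0)
(12.098, -0.618)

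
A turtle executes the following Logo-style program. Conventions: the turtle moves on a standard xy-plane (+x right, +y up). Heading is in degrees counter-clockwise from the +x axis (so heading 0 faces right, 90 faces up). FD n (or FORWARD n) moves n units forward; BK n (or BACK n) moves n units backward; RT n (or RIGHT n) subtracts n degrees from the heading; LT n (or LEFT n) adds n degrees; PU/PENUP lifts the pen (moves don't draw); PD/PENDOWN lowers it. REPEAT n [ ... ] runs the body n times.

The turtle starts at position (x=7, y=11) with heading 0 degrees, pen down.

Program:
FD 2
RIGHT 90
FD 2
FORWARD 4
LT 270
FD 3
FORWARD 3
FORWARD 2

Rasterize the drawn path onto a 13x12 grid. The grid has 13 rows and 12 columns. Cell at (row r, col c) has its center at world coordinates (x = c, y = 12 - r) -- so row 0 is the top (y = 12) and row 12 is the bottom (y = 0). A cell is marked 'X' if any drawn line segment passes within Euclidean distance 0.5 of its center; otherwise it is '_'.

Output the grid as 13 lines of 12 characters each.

Segment 0: (7,11) -> (9,11)
Segment 1: (9,11) -> (9,9)
Segment 2: (9,9) -> (9,5)
Segment 3: (9,5) -> (6,5)
Segment 4: (6,5) -> (3,5)
Segment 5: (3,5) -> (1,5)

Answer: ____________
_______XXX__
_________X__
_________X__
_________X__
_________X__
_________X__
_XXXXXXXXX__
____________
____________
____________
____________
____________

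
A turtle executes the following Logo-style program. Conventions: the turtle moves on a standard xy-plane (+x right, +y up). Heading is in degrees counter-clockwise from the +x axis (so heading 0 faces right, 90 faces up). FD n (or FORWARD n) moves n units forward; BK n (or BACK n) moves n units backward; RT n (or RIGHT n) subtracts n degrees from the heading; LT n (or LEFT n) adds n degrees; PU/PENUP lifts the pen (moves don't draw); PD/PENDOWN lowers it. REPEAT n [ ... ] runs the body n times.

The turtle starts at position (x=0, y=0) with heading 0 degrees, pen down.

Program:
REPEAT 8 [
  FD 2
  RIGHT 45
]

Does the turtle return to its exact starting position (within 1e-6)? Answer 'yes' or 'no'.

Executing turtle program step by step:
Start: pos=(0,0), heading=0, pen down
REPEAT 8 [
  -- iteration 1/8 --
  FD 2: (0,0) -> (2,0) [heading=0, draw]
  RT 45: heading 0 -> 315
  -- iteration 2/8 --
  FD 2: (2,0) -> (3.414,-1.414) [heading=315, draw]
  RT 45: heading 315 -> 270
  -- iteration 3/8 --
  FD 2: (3.414,-1.414) -> (3.414,-3.414) [heading=270, draw]
  RT 45: heading 270 -> 225
  -- iteration 4/8 --
  FD 2: (3.414,-3.414) -> (2,-4.828) [heading=225, draw]
  RT 45: heading 225 -> 180
  -- iteration 5/8 --
  FD 2: (2,-4.828) -> (0,-4.828) [heading=180, draw]
  RT 45: heading 180 -> 135
  -- iteration 6/8 --
  FD 2: (0,-4.828) -> (-1.414,-3.414) [heading=135, draw]
  RT 45: heading 135 -> 90
  -- iteration 7/8 --
  FD 2: (-1.414,-3.414) -> (-1.414,-1.414) [heading=90, draw]
  RT 45: heading 90 -> 45
  -- iteration 8/8 --
  FD 2: (-1.414,-1.414) -> (0,0) [heading=45, draw]
  RT 45: heading 45 -> 0
]
Final: pos=(0,0), heading=0, 8 segment(s) drawn

Start position: (0, 0)
Final position: (0, 0)
Distance = 0; < 1e-6 -> CLOSED

Answer: yes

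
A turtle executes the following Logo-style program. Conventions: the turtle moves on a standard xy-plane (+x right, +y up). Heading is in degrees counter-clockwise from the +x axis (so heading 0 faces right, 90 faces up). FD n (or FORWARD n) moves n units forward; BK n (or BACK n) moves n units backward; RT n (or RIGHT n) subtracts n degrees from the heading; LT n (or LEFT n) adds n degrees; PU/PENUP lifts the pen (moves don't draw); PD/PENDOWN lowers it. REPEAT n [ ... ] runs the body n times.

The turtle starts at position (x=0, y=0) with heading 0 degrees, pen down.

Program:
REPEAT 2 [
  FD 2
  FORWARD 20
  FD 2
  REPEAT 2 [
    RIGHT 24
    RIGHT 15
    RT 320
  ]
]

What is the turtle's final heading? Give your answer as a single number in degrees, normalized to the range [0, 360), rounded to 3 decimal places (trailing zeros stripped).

Executing turtle program step by step:
Start: pos=(0,0), heading=0, pen down
REPEAT 2 [
  -- iteration 1/2 --
  FD 2: (0,0) -> (2,0) [heading=0, draw]
  FD 20: (2,0) -> (22,0) [heading=0, draw]
  FD 2: (22,0) -> (24,0) [heading=0, draw]
  REPEAT 2 [
    -- iteration 1/2 --
    RT 24: heading 0 -> 336
    RT 15: heading 336 -> 321
    RT 320: heading 321 -> 1
    -- iteration 2/2 --
    RT 24: heading 1 -> 337
    RT 15: heading 337 -> 322
    RT 320: heading 322 -> 2
  ]
  -- iteration 2/2 --
  FD 2: (24,0) -> (25.999,0.07) [heading=2, draw]
  FD 20: (25.999,0.07) -> (45.987,0.768) [heading=2, draw]
  FD 2: (45.987,0.768) -> (47.985,0.838) [heading=2, draw]
  REPEAT 2 [
    -- iteration 1/2 --
    RT 24: heading 2 -> 338
    RT 15: heading 338 -> 323
    RT 320: heading 323 -> 3
    -- iteration 2/2 --
    RT 24: heading 3 -> 339
    RT 15: heading 339 -> 324
    RT 320: heading 324 -> 4
  ]
]
Final: pos=(47.985,0.838), heading=4, 6 segment(s) drawn

Answer: 4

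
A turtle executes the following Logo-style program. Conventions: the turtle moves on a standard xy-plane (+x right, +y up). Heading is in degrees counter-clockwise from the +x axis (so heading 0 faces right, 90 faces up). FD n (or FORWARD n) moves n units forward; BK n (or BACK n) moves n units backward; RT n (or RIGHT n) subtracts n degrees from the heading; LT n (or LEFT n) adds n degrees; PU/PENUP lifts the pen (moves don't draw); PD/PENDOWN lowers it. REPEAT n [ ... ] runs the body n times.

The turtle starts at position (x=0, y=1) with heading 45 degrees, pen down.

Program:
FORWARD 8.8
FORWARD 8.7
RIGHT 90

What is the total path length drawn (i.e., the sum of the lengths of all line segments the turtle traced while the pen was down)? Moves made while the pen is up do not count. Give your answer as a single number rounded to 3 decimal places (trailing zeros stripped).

Executing turtle program step by step:
Start: pos=(0,1), heading=45, pen down
FD 8.8: (0,1) -> (6.223,7.223) [heading=45, draw]
FD 8.7: (6.223,7.223) -> (12.374,13.374) [heading=45, draw]
RT 90: heading 45 -> 315
Final: pos=(12.374,13.374), heading=315, 2 segment(s) drawn

Segment lengths:
  seg 1: (0,1) -> (6.223,7.223), length = 8.8
  seg 2: (6.223,7.223) -> (12.374,13.374), length = 8.7
Total = 17.5

Answer: 17.5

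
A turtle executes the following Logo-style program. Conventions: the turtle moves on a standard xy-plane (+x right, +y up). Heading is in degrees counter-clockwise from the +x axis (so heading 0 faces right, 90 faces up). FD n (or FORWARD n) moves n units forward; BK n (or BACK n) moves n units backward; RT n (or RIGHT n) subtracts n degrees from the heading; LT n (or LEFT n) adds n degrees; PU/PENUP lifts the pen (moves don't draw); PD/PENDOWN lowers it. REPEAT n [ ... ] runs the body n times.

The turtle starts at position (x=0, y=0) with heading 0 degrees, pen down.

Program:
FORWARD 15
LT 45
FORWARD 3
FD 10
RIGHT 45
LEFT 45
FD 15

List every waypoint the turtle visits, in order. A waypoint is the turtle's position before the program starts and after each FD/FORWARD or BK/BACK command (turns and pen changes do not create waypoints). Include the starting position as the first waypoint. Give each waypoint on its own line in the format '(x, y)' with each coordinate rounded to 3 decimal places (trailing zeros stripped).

Answer: (0, 0)
(15, 0)
(17.121, 2.121)
(24.192, 9.192)
(34.799, 19.799)

Derivation:
Executing turtle program step by step:
Start: pos=(0,0), heading=0, pen down
FD 15: (0,0) -> (15,0) [heading=0, draw]
LT 45: heading 0 -> 45
FD 3: (15,0) -> (17.121,2.121) [heading=45, draw]
FD 10: (17.121,2.121) -> (24.192,9.192) [heading=45, draw]
RT 45: heading 45 -> 0
LT 45: heading 0 -> 45
FD 15: (24.192,9.192) -> (34.799,19.799) [heading=45, draw]
Final: pos=(34.799,19.799), heading=45, 4 segment(s) drawn
Waypoints (5 total):
(0, 0)
(15, 0)
(17.121, 2.121)
(24.192, 9.192)
(34.799, 19.799)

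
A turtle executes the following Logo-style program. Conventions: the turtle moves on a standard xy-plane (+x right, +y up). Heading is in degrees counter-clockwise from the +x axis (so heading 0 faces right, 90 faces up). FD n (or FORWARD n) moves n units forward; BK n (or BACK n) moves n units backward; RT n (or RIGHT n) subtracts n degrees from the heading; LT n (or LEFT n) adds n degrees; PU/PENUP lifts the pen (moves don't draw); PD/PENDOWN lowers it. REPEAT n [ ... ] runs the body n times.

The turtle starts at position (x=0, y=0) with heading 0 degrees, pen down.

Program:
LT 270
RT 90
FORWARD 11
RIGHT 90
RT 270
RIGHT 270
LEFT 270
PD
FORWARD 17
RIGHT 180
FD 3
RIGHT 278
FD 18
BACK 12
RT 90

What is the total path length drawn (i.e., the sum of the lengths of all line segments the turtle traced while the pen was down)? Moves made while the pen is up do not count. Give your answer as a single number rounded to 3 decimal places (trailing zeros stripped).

Executing turtle program step by step:
Start: pos=(0,0), heading=0, pen down
LT 270: heading 0 -> 270
RT 90: heading 270 -> 180
FD 11: (0,0) -> (-11,0) [heading=180, draw]
RT 90: heading 180 -> 90
RT 270: heading 90 -> 180
RT 270: heading 180 -> 270
LT 270: heading 270 -> 180
PD: pen down
FD 17: (-11,0) -> (-28,0) [heading=180, draw]
RT 180: heading 180 -> 0
FD 3: (-28,0) -> (-25,0) [heading=0, draw]
RT 278: heading 0 -> 82
FD 18: (-25,0) -> (-22.495,17.825) [heading=82, draw]
BK 12: (-22.495,17.825) -> (-24.165,5.942) [heading=82, draw]
RT 90: heading 82 -> 352
Final: pos=(-24.165,5.942), heading=352, 5 segment(s) drawn

Segment lengths:
  seg 1: (0,0) -> (-11,0), length = 11
  seg 2: (-11,0) -> (-28,0), length = 17
  seg 3: (-28,0) -> (-25,0), length = 3
  seg 4: (-25,0) -> (-22.495,17.825), length = 18
  seg 5: (-22.495,17.825) -> (-24.165,5.942), length = 12
Total = 61

Answer: 61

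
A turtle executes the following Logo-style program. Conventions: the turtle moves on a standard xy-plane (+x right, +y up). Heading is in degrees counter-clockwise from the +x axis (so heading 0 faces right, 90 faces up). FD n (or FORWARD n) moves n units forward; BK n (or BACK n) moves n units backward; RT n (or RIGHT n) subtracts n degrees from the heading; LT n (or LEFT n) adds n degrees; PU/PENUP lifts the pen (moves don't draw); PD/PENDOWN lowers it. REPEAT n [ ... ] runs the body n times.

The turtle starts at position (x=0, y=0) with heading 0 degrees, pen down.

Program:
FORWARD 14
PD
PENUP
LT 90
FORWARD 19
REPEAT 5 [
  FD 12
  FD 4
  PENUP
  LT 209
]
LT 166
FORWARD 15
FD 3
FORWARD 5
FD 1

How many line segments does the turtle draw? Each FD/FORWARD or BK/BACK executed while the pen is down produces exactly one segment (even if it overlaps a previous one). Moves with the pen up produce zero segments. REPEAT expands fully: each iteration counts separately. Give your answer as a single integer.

Executing turtle program step by step:
Start: pos=(0,0), heading=0, pen down
FD 14: (0,0) -> (14,0) [heading=0, draw]
PD: pen down
PU: pen up
LT 90: heading 0 -> 90
FD 19: (14,0) -> (14,19) [heading=90, move]
REPEAT 5 [
  -- iteration 1/5 --
  FD 12: (14,19) -> (14,31) [heading=90, move]
  FD 4: (14,31) -> (14,35) [heading=90, move]
  PU: pen up
  LT 209: heading 90 -> 299
  -- iteration 2/5 --
  FD 12: (14,35) -> (19.818,24.505) [heading=299, move]
  FD 4: (19.818,24.505) -> (21.757,21.006) [heading=299, move]
  PU: pen up
  LT 209: heading 299 -> 148
  -- iteration 3/5 --
  FD 12: (21.757,21.006) -> (11.58,27.365) [heading=148, move]
  FD 4: (11.58,27.365) -> (8.188,29.485) [heading=148, move]
  PU: pen up
  LT 209: heading 148 -> 357
  -- iteration 4/5 --
  FD 12: (8.188,29.485) -> (20.172,28.857) [heading=357, move]
  FD 4: (20.172,28.857) -> (24.166,28.647) [heading=357, move]
  PU: pen up
  LT 209: heading 357 -> 206
  -- iteration 5/5 --
  FD 12: (24.166,28.647) -> (13.381,23.387) [heading=206, move]
  FD 4: (13.381,23.387) -> (9.786,21.633) [heading=206, move]
  PU: pen up
  LT 209: heading 206 -> 55
]
LT 166: heading 55 -> 221
FD 15: (9.786,21.633) -> (-1.535,11.793) [heading=221, move]
FD 3: (-1.535,11.793) -> (-3.799,9.824) [heading=221, move]
FD 5: (-3.799,9.824) -> (-7.573,6.544) [heading=221, move]
FD 1: (-7.573,6.544) -> (-8.327,5.888) [heading=221, move]
Final: pos=(-8.327,5.888), heading=221, 1 segment(s) drawn
Segments drawn: 1

Answer: 1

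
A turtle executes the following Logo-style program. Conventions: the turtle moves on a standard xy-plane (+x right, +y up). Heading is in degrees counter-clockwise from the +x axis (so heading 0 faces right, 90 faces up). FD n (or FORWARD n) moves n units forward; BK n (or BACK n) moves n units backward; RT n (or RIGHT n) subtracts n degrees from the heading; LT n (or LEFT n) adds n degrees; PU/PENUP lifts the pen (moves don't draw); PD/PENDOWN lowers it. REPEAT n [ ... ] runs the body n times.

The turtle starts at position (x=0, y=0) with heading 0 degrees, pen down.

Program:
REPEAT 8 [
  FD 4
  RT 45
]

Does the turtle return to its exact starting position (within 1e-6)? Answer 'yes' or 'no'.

Answer: yes

Derivation:
Executing turtle program step by step:
Start: pos=(0,0), heading=0, pen down
REPEAT 8 [
  -- iteration 1/8 --
  FD 4: (0,0) -> (4,0) [heading=0, draw]
  RT 45: heading 0 -> 315
  -- iteration 2/8 --
  FD 4: (4,0) -> (6.828,-2.828) [heading=315, draw]
  RT 45: heading 315 -> 270
  -- iteration 3/8 --
  FD 4: (6.828,-2.828) -> (6.828,-6.828) [heading=270, draw]
  RT 45: heading 270 -> 225
  -- iteration 4/8 --
  FD 4: (6.828,-6.828) -> (4,-9.657) [heading=225, draw]
  RT 45: heading 225 -> 180
  -- iteration 5/8 --
  FD 4: (4,-9.657) -> (0,-9.657) [heading=180, draw]
  RT 45: heading 180 -> 135
  -- iteration 6/8 --
  FD 4: (0,-9.657) -> (-2.828,-6.828) [heading=135, draw]
  RT 45: heading 135 -> 90
  -- iteration 7/8 --
  FD 4: (-2.828,-6.828) -> (-2.828,-2.828) [heading=90, draw]
  RT 45: heading 90 -> 45
  -- iteration 8/8 --
  FD 4: (-2.828,-2.828) -> (0,0) [heading=45, draw]
  RT 45: heading 45 -> 0
]
Final: pos=(0,0), heading=0, 8 segment(s) drawn

Start position: (0, 0)
Final position: (0, 0)
Distance = 0; < 1e-6 -> CLOSED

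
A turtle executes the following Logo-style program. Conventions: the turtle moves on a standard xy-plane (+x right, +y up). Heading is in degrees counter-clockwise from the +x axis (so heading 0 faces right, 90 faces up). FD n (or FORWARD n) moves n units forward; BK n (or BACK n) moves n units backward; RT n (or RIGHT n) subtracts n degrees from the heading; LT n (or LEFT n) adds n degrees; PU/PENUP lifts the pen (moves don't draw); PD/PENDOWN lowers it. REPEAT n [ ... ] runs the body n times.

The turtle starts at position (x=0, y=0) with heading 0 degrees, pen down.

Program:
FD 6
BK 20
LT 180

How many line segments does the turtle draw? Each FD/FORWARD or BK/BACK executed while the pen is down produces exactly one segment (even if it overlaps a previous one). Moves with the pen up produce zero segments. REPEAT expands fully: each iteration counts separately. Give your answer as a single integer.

Executing turtle program step by step:
Start: pos=(0,0), heading=0, pen down
FD 6: (0,0) -> (6,0) [heading=0, draw]
BK 20: (6,0) -> (-14,0) [heading=0, draw]
LT 180: heading 0 -> 180
Final: pos=(-14,0), heading=180, 2 segment(s) drawn
Segments drawn: 2

Answer: 2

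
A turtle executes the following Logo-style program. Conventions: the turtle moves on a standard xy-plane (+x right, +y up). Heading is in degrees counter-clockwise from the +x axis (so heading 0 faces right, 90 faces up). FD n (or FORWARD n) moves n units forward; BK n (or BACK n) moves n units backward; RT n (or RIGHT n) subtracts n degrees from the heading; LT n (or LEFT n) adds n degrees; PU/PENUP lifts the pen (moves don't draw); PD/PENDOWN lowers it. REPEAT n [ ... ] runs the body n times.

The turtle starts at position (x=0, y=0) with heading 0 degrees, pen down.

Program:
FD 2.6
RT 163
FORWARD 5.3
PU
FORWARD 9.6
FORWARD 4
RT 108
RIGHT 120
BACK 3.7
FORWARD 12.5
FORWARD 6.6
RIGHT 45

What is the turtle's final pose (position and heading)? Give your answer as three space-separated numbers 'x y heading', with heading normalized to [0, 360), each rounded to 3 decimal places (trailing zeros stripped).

Answer: -2.274 -13.457 284

Derivation:
Executing turtle program step by step:
Start: pos=(0,0), heading=0, pen down
FD 2.6: (0,0) -> (2.6,0) [heading=0, draw]
RT 163: heading 0 -> 197
FD 5.3: (2.6,0) -> (-2.468,-1.55) [heading=197, draw]
PU: pen up
FD 9.6: (-2.468,-1.55) -> (-11.649,-4.356) [heading=197, move]
FD 4: (-11.649,-4.356) -> (-15.474,-5.526) [heading=197, move]
RT 108: heading 197 -> 89
RT 120: heading 89 -> 329
BK 3.7: (-15.474,-5.526) -> (-18.646,-3.62) [heading=329, move]
FD 12.5: (-18.646,-3.62) -> (-7.931,-10.058) [heading=329, move]
FD 6.6: (-7.931,-10.058) -> (-2.274,-13.457) [heading=329, move]
RT 45: heading 329 -> 284
Final: pos=(-2.274,-13.457), heading=284, 2 segment(s) drawn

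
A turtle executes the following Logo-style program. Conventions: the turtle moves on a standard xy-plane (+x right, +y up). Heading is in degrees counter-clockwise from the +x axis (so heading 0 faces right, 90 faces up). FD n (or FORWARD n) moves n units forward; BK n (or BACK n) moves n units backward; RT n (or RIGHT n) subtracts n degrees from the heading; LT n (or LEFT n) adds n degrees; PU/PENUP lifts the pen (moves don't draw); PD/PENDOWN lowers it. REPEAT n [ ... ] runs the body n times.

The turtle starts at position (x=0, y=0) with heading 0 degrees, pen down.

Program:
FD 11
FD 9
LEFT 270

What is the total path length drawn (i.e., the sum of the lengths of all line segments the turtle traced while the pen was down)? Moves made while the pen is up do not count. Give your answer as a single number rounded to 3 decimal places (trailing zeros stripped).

Executing turtle program step by step:
Start: pos=(0,0), heading=0, pen down
FD 11: (0,0) -> (11,0) [heading=0, draw]
FD 9: (11,0) -> (20,0) [heading=0, draw]
LT 270: heading 0 -> 270
Final: pos=(20,0), heading=270, 2 segment(s) drawn

Segment lengths:
  seg 1: (0,0) -> (11,0), length = 11
  seg 2: (11,0) -> (20,0), length = 9
Total = 20

Answer: 20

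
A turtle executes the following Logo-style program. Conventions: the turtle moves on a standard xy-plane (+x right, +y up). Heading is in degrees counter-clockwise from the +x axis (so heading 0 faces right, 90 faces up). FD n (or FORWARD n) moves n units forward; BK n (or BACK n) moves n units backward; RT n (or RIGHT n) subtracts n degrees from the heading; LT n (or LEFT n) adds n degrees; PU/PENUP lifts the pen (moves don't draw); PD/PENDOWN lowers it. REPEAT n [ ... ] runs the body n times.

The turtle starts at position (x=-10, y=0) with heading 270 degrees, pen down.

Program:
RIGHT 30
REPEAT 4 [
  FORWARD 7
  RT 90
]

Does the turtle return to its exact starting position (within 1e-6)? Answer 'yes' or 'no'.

Executing turtle program step by step:
Start: pos=(-10,0), heading=270, pen down
RT 30: heading 270 -> 240
REPEAT 4 [
  -- iteration 1/4 --
  FD 7: (-10,0) -> (-13.5,-6.062) [heading=240, draw]
  RT 90: heading 240 -> 150
  -- iteration 2/4 --
  FD 7: (-13.5,-6.062) -> (-19.562,-2.562) [heading=150, draw]
  RT 90: heading 150 -> 60
  -- iteration 3/4 --
  FD 7: (-19.562,-2.562) -> (-16.062,3.5) [heading=60, draw]
  RT 90: heading 60 -> 330
  -- iteration 4/4 --
  FD 7: (-16.062,3.5) -> (-10,0) [heading=330, draw]
  RT 90: heading 330 -> 240
]
Final: pos=(-10,0), heading=240, 4 segment(s) drawn

Start position: (-10, 0)
Final position: (-10, 0)
Distance = 0; < 1e-6 -> CLOSED

Answer: yes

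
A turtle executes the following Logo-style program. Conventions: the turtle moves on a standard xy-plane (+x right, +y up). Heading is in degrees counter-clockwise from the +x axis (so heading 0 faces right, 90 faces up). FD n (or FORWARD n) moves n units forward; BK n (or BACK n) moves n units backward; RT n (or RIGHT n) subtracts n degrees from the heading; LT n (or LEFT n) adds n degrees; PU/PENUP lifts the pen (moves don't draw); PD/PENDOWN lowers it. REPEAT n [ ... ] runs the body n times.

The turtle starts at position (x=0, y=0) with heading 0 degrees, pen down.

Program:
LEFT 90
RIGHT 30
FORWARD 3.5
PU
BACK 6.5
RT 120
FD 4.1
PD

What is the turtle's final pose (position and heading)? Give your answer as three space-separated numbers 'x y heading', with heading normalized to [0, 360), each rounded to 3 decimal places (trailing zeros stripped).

Answer: 0.55 -6.149 300

Derivation:
Executing turtle program step by step:
Start: pos=(0,0), heading=0, pen down
LT 90: heading 0 -> 90
RT 30: heading 90 -> 60
FD 3.5: (0,0) -> (1.75,3.031) [heading=60, draw]
PU: pen up
BK 6.5: (1.75,3.031) -> (-1.5,-2.598) [heading=60, move]
RT 120: heading 60 -> 300
FD 4.1: (-1.5,-2.598) -> (0.55,-6.149) [heading=300, move]
PD: pen down
Final: pos=(0.55,-6.149), heading=300, 1 segment(s) drawn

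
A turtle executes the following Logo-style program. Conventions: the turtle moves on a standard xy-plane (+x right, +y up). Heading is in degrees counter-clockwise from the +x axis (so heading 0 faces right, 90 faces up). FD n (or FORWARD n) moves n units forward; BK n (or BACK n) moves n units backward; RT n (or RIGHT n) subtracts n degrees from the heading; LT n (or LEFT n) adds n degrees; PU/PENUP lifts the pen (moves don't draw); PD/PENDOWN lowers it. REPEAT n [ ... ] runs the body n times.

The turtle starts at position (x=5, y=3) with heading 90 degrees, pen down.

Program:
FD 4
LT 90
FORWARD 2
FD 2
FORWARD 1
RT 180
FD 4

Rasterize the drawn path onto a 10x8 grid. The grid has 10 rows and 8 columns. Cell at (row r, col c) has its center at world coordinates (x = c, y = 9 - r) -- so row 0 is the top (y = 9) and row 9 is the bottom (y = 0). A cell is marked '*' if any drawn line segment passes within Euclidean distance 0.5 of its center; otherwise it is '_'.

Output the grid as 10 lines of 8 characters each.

Segment 0: (5,3) -> (5,7)
Segment 1: (5,7) -> (3,7)
Segment 2: (3,7) -> (1,7)
Segment 3: (1,7) -> (0,7)
Segment 4: (0,7) -> (4,7)

Answer: ________
________
******__
_____*__
_____*__
_____*__
_____*__
________
________
________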